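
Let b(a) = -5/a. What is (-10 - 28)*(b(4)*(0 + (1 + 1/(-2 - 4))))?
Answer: 475/12 ≈ 39.583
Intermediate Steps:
(-10 - 28)*(b(4)*(0 + (1 + 1/(-2 - 4)))) = (-10 - 28)*((-5/4)*(0 + (1 + 1/(-2 - 4)))) = -38*(-5*1/4)*(0 + (1 + 1/(-6))) = -(-95)*(0 + (1 - 1/6))/2 = -(-95)*(0 + 5/6)/2 = -(-95)*5/(2*6) = -38*(-25/24) = 475/12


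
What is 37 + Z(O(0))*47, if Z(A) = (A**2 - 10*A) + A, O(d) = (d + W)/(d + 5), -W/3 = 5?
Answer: 1729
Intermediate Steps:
W = -15 (W = -3*5 = -15)
O(d) = (-15 + d)/(5 + d) (O(d) = (d - 15)/(d + 5) = (-15 + d)/(5 + d))
Z(A) = A**2 - 9*A
37 + Z(O(0))*47 = 37 + (((-15 + 0)/(5 + 0))*(-9 + (-15 + 0)/(5 + 0)))*47 = 37 + ((-15/5)*(-9 - 15/5))*47 = 37 + (((1/5)*(-15))*(-9 + (1/5)*(-15)))*47 = 37 - 3*(-9 - 3)*47 = 37 - 3*(-12)*47 = 37 + 36*47 = 37 + 1692 = 1729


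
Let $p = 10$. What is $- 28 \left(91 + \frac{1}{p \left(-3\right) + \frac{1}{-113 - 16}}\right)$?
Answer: $- \frac{1408528}{553} \approx -2547.1$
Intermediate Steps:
$- 28 \left(91 + \frac{1}{p \left(-3\right) + \frac{1}{-113 - 16}}\right) = - 28 \left(91 + \frac{1}{10 \left(-3\right) + \frac{1}{-113 - 16}}\right) = - 28 \left(91 + \frac{1}{-30 + \frac{1}{-129}}\right) = - 28 \left(91 + \frac{1}{-30 - \frac{1}{129}}\right) = - 28 \left(91 + \frac{1}{- \frac{3871}{129}}\right) = - 28 \left(91 - \frac{129}{3871}\right) = \left(-28\right) \frac{352132}{3871} = - \frac{1408528}{553}$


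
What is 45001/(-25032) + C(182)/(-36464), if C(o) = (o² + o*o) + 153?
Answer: -412883287/114095856 ≈ -3.6187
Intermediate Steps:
C(o) = 153 + 2*o² (C(o) = (o² + o²) + 153 = 2*o² + 153 = 153 + 2*o²)
45001/(-25032) + C(182)/(-36464) = 45001/(-25032) + (153 + 2*182²)/(-36464) = 45001*(-1/25032) + (153 + 2*33124)*(-1/36464) = -45001/25032 + (153 + 66248)*(-1/36464) = -45001/25032 + 66401*(-1/36464) = -45001/25032 - 66401/36464 = -412883287/114095856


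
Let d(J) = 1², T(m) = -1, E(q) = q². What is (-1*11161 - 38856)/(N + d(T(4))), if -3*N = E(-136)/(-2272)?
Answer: -10653621/791 ≈ -13469.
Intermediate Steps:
d(J) = 1
N = 578/213 (N = -(-136)²/(3*(-2272)) = -18496*(-1)/(3*2272) = -⅓*(-578/71) = 578/213 ≈ 2.7136)
(-1*11161 - 38856)/(N + d(T(4))) = (-1*11161 - 38856)/(578/213 + 1) = (-11161 - 38856)/(791/213) = -50017*213/791 = -10653621/791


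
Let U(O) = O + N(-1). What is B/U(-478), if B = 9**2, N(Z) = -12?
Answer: -81/490 ≈ -0.16531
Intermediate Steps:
U(O) = -12 + O (U(O) = O - 12 = -12 + O)
B = 81
B/U(-478) = 81/(-12 - 478) = 81/(-490) = 81*(-1/490) = -81/490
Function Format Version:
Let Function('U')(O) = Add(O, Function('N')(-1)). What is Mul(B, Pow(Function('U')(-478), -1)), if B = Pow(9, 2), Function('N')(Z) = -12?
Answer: Rational(-81, 490) ≈ -0.16531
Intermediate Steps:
Function('U')(O) = Add(-12, O) (Function('U')(O) = Add(O, -12) = Add(-12, O))
B = 81
Mul(B, Pow(Function('U')(-478), -1)) = Mul(81, Pow(Add(-12, -478), -1)) = Mul(81, Pow(-490, -1)) = Mul(81, Rational(-1, 490)) = Rational(-81, 490)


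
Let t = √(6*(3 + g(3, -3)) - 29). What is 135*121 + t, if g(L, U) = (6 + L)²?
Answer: 16335 + 5*√19 ≈ 16357.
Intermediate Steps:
t = 5*√19 (t = √(6*(3 + (6 + 3)²) - 29) = √(6*(3 + 9²) - 29) = √(6*(3 + 81) - 29) = √(6*84 - 29) = √(504 - 29) = √475 = 5*√19 ≈ 21.794)
135*121 + t = 135*121 + 5*√19 = 16335 + 5*√19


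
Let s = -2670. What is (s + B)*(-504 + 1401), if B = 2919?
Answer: 223353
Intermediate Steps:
(s + B)*(-504 + 1401) = (-2670 + 2919)*(-504 + 1401) = 249*897 = 223353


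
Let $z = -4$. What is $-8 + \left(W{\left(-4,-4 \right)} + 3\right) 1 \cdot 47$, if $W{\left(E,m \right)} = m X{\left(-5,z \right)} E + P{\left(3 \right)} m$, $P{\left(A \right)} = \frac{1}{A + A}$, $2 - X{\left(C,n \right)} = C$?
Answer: $\frac{16097}{3} \approx 5365.7$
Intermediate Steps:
$X{\left(C,n \right)} = 2 - C$
$P{\left(A \right)} = \frac{1}{2 A}$
$W{\left(E,m \right)} = \frac{m}{6} + 7 E m$ ($W{\left(E,m \right)} = m \left(2 - -5\right) E + \frac{1}{2 \cdot 3} m = m \left(2 + 5\right) E + \frac{1}{2} \cdot \frac{1}{3} m = m 7 E + \frac{m}{6} = 7 m E + \frac{m}{6} = 7 E m + \frac{m}{6} = \frac{m}{6} + 7 E m$)
$-8 + \left(W{\left(-4,-4 \right)} + 3\right) 1 \cdot 47 = -8 + \left(\frac{1}{6} \left(-4\right) \left(1 + 42 \left(-4\right)\right) + 3\right) 1 \cdot 47 = -8 + \left(\frac{1}{6} \left(-4\right) \left(1 - 168\right) + 3\right) 1 \cdot 47 = -8 + \left(\frac{1}{6} \left(-4\right) \left(-167\right) + 3\right) 1 \cdot 47 = -8 + \left(\frac{334}{3} + 3\right) 1 \cdot 47 = -8 + \frac{343}{3} \cdot 1 \cdot 47 = -8 + \frac{343}{3} \cdot 47 = -8 + \frac{16121}{3} = \frac{16097}{3}$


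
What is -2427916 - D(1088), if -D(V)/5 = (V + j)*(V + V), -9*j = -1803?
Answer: 34767452/3 ≈ 1.1589e+7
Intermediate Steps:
j = 601/3 (j = -⅑*(-1803) = 601/3 ≈ 200.33)
D(V) = -10*V*(601/3 + V) (D(V) = -5*(V + 601/3)*(V + V) = -5*(601/3 + V)*2*V = -10*V*(601/3 + V))
-2427916 - D(1088) = -2427916 - (-10)*1088*(601 + 3*1088)/3 = -2427916 - (-10)*1088*(601 + 3264)/3 = -2427916 - (-10)*1088*3865/3 = -2427916 - 1*(-42051200/3) = -2427916 + 42051200/3 = 34767452/3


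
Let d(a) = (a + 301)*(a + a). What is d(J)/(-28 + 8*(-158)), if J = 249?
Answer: -68475/323 ≈ -212.00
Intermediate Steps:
d(a) = 2*a*(301 + a) (d(a) = (301 + a)*(2*a) = 2*a*(301 + a))
d(J)/(-28 + 8*(-158)) = (2*249*(301 + 249))/(-28 + 8*(-158)) = (2*249*550)/(-28 - 1264) = 273900/(-1292) = 273900*(-1/1292) = -68475/323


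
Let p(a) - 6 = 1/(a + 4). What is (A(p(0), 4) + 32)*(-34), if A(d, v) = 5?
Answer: -1258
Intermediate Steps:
p(a) = 6 + 1/(4 + a) (p(a) = 6 + 1/(a + 4) = 6 + 1/(4 + a))
(A(p(0), 4) + 32)*(-34) = (5 + 32)*(-34) = 37*(-34) = -1258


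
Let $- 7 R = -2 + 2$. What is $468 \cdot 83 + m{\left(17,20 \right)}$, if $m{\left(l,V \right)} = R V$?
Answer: $38844$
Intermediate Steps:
$R = 0$ ($R = - \frac{-2 + 2}{7} = \left(- \frac{1}{7}\right) 0 = 0$)
$m{\left(l,V \right)} = 0$ ($m{\left(l,V \right)} = 0 V = 0$)
$468 \cdot 83 + m{\left(17,20 \right)} = 468 \cdot 83 + 0 = 38844 + 0 = 38844$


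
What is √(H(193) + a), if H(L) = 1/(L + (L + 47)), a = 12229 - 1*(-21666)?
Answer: 2*√1588735022/433 ≈ 184.11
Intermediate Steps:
a = 33895 (a = 12229 + 21666 = 33895)
H(L) = 1/(47 + 2*L) (H(L) = 1/(L + (47 + L)) = 1/(47 + 2*L))
√(H(193) + a) = √(1/(47 + 2*193) + 33895) = √(1/(47 + 386) + 33895) = √(1/433 + 33895) = √(14676536/433) = 2*√1588735022/433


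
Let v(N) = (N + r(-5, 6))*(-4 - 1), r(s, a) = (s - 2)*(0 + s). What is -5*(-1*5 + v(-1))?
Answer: 875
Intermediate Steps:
r(s, a) = s*(-2 + s) (r(s, a) = (-2 + s)*s = s*(-2 + s))
v(N) = -175 - 5*N (v(N) = (N - 5*(-2 - 5))*(-4 - 1) = (N - 5*(-7))*(-5) = (N + 35)*(-5) = (35 + N)*(-5) = -175 - 5*N)
-5*(-1*5 + v(-1)) = -5*(-1*5 + (-175 - 5*(-1))) = -5*(-5 + (-175 + 5)) = -5*(-5 - 170) = -5*(-175) = 875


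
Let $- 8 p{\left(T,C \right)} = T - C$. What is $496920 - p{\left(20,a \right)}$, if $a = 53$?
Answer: $\frac{3975327}{8} \approx 4.9692 \cdot 10^{5}$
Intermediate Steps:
$p{\left(T,C \right)} = - \frac{T}{8} + \frac{C}{8}$ ($p{\left(T,C \right)} = - \frac{T - C}{8} = - \frac{T}{8} + \frac{C}{8}$)
$496920 - p{\left(20,a \right)} = 496920 - \left(\left(- \frac{1}{8}\right) 20 + \frac{1}{8} \cdot 53\right) = 496920 - \left(- \frac{5}{2} + \frac{53}{8}\right) = 496920 - \frac{33}{8} = \frac{3975327}{8}$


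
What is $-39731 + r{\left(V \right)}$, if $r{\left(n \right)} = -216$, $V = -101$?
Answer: $-39947$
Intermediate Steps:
$-39731 + r{\left(V \right)} = -39731 - 216 = -39947$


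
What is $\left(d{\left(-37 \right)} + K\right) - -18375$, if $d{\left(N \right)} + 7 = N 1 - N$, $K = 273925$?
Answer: $292293$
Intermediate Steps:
$d{\left(N \right)} = -7$ ($d{\left(N \right)} = -7 - \left(N - N 1\right) = -7 + \left(N - N\right) = -7 + 0 = -7$)
$\left(d{\left(-37 \right)} + K\right) - -18375 = \left(-7 + 273925\right) - -18375 = 273918 + 18375 = 292293$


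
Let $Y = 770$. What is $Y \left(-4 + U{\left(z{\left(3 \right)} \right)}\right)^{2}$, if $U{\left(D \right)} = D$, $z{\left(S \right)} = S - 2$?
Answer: $6930$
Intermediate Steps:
$z{\left(S \right)} = -2 + S$ ($z{\left(S \right)} = S - 2 = -2 + S$)
$Y \left(-4 + U{\left(z{\left(3 \right)} \right)}\right)^{2} = 770 \left(-4 + \left(-2 + 3\right)\right)^{2} = 770 \left(-4 + 1\right)^{2} = 770 \left(-3\right)^{2} = 770 \cdot 9 = 6930$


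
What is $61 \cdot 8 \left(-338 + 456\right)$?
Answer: $57584$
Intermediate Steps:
$61 \cdot 8 \left(-338 + 456\right) = 488 \cdot 118 = 57584$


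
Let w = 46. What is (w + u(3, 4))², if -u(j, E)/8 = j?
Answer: 484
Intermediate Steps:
u(j, E) = -8*j
(w + u(3, 4))² = (46 - 8*3)² = (46 - 24)² = 22² = 484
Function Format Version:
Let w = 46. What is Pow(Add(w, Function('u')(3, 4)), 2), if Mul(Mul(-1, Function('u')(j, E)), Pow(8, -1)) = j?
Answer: 484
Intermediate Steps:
Function('u')(j, E) = Mul(-8, j)
Pow(Add(w, Function('u')(3, 4)), 2) = Pow(Add(46, Mul(-8, 3)), 2) = Pow(Add(46, -24), 2) = Pow(22, 2) = 484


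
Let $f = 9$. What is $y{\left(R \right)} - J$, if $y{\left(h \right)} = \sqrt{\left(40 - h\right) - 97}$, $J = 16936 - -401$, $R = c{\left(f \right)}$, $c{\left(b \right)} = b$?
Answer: $-17337 + i \sqrt{66} \approx -17337.0 + 8.124 i$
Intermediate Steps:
$R = 9$
$J = 17337$ ($J = 16936 + 401 = 17337$)
$y{\left(h \right)} = \sqrt{-57 - h}$
$y{\left(R \right)} - J = \sqrt{-57 - 9} - 17337 = \sqrt{-66} - 17337 = i \sqrt{66} - 17337 = -17337 + i \sqrt{66}$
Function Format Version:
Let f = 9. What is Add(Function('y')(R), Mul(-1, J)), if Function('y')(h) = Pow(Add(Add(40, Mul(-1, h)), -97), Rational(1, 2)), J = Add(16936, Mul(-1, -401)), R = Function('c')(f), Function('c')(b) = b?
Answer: Add(-17337, Mul(I, Pow(66, Rational(1, 2)))) ≈ Add(-17337., Mul(8.1240, I))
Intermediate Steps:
R = 9
J = 17337 (J = Add(16936, 401) = 17337)
Function('y')(h) = Pow(Add(-57, Mul(-1, h)), Rational(1, 2))
Add(Function('y')(R), Mul(-1, J)) = Add(Pow(Add(-57, Mul(-1, 9)), Rational(1, 2)), Mul(-1, 17337)) = Add(Pow(Add(-57, -9), Rational(1, 2)), -17337) = Add(Pow(-66, Rational(1, 2)), -17337) = Add(Mul(I, Pow(66, Rational(1, 2))), -17337) = Add(-17337, Mul(I, Pow(66, Rational(1, 2))))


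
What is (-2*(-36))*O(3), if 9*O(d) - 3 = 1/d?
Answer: 80/3 ≈ 26.667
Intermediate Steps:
O(d) = ⅓ + 1/(9*d)
(-2*(-36))*O(3) = (-2*(-36))*((⅑)*(1 + 3*3)/3) = 72*((⅑)*(⅓)*(1 + 9)) = 72*((⅑)*(⅓)*10) = 72*(10/27) = 80/3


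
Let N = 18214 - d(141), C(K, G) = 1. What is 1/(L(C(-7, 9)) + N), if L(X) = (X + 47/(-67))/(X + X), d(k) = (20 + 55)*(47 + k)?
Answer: 67/275648 ≈ 0.00024306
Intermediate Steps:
d(k) = 3525 + 75*k (d(k) = 75*(47 + k) = 3525 + 75*k)
L(X) = (-47/67 + X)/(2*X) (L(X) = (X + 47*(-1/67))/((2*X)) = (X - 47/67)*(1/(2*X)) = (-47/67 + X)*(1/(2*X)) = (-47/67 + X)/(2*X))
N = 4114 (N = 18214 - (3525 + 75*141) = 18214 - (3525 + 10575) = 18214 - 1*14100 = 18214 - 14100 = 4114)
1/(L(C(-7, 9)) + N) = 1/((1/134)*(-47 + 67*1)/1 + 4114) = 1/((1/134)*1*(-47 + 67) + 4114) = 1/((1/134)*1*20 + 4114) = 1/(10/67 + 4114) = 1/(275648/67) = 67/275648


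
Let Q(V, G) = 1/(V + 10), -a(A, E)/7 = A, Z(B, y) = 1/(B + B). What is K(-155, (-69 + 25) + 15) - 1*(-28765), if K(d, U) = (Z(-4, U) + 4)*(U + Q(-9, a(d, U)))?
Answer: 57313/2 ≈ 28657.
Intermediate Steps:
Z(B, y) = 1/(2*B)
a(A, E) = -7*A
Q(V, G) = 1/(10 + V)
K(d, U) = 31/8 + 31*U/8 (K(d, U) = ((½)/(-4) + 4)*(U + 1/(10 - 9)) = ((½)*(-¼) + 4)*(U + 1/1) = (-⅛ + 4)*(U + 1) = 31*(1 + U)/8 = 31/8 + 31*U/8)
K(-155, (-69 + 25) + 15) - 1*(-28765) = (31/8 + 31*((-69 + 25) + 15)/8) - 1*(-28765) = (31/8 + 31*(-44 + 15)/8) + 28765 = (31/8 + (31/8)*(-29)) + 28765 = (31/8 - 899/8) + 28765 = -217/2 + 28765 = 57313/2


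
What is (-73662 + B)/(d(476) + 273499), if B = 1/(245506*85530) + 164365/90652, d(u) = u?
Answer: -8763363091697427998/32594845404000394125 ≈ -0.26886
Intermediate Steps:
B = 215709833649772/118970144735835 (B = (1/245506)*(1/85530) + 164365*(1/90652) = 1/20998128180 + 164365/90652 = 215709833649772/118970144735835 ≈ 1.8131)
(-73662 + B)/(d(476) + 273499) = (-73662 + 215709833649772/118970144735835)/(476 + 273499) = -8763363091697427998/118970144735835/273975 = -8763363091697427998/118970144735835*1/273975 = -8763363091697427998/32594845404000394125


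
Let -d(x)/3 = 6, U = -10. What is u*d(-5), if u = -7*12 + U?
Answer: 1692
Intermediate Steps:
d(x) = -18 (d(x) = -3*6 = -18)
u = -94 (u = -7*12 - 10 = -84 - 10 = -94)
u*d(-5) = -94*(-18) = 1692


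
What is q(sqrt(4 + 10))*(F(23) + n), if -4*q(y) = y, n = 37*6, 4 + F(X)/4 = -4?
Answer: -95*sqrt(14)/2 ≈ -177.73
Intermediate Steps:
F(X) = -32 (F(X) = -16 + 4*(-4) = -16 - 16 = -32)
n = 222
q(y) = -y/4
q(sqrt(4 + 10))*(F(23) + n) = (-sqrt(4 + 10)/4)*(-32 + 222) = -sqrt(14)/4*190 = -95*sqrt(14)/2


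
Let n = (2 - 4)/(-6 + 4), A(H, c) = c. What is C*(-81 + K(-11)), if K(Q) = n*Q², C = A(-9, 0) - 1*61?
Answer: -2440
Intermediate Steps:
C = -61 (C = 0 - 1*61 = 0 - 61 = -61)
n = 1 (n = -2/(-2) = -2*(-½) = 1)
K(Q) = Q² (K(Q) = 1*Q² = Q²)
C*(-81 + K(-11)) = -61*(-81 + (-11)²) = -61*(-81 + 121) = -61*40 = -2440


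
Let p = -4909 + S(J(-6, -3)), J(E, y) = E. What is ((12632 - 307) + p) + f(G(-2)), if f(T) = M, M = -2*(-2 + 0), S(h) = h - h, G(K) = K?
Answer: 7420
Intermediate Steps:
S(h) = 0
M = 4 (M = -2*(-2) = 4)
p = -4909 (p = -4909 + 0 = -4909)
f(T) = 4
((12632 - 307) + p) + f(G(-2)) = ((12632 - 307) - 4909) + 4 = (12325 - 4909) + 4 = 7416 + 4 = 7420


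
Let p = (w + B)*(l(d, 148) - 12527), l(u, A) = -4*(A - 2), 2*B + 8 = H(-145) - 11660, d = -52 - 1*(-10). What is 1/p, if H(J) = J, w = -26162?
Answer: 2/840900207 ≈ 2.3784e-9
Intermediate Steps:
d = -42 (d = -52 + 10 = -42)
B = -11813/2 (B = -4 + (-145 - 11660)/2 = -4 + (½)*(-11805) = -4 - 11805/2 = -11813/2 ≈ -5906.5)
l(u, A) = 8 - 4*A (l(u, A) = -4*(-2 + A) = 8 - 4*A)
p = 840900207/2 (p = (-26162 - 11813/2)*((8 - 4*148) - 12527) = -64137*((8 - 592) - 12527)/2 = -64137*(-584 - 12527)/2 = -64137/2*(-13111) = 840900207/2 ≈ 4.2045e+8)
1/p = 1/(840900207/2) = 2/840900207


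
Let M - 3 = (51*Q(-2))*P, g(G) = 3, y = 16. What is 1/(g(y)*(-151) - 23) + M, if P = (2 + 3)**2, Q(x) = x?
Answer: -1212373/476 ≈ -2547.0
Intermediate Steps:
P = 25 (P = 5**2 = 25)
M = -2547 (M = 3 + (51*(-2))*25 = 3 - 102*25 = 3 - 2550 = -2547)
1/(g(y)*(-151) - 23) + M = 1/(3*(-151) - 23) - 2547 = 1/(-453 - 23) - 2547 = 1/(-476) - 2547 = -1/476 - 2547 = -1212373/476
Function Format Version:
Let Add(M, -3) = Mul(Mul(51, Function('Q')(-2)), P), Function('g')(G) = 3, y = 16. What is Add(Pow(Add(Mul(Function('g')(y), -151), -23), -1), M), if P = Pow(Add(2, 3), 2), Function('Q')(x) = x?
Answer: Rational(-1212373, 476) ≈ -2547.0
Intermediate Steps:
P = 25 (P = Pow(5, 2) = 25)
M = -2547 (M = Add(3, Mul(Mul(51, -2), 25)) = Add(3, Mul(-102, 25)) = Add(3, -2550) = -2547)
Add(Pow(Add(Mul(Function('g')(y), -151), -23), -1), M) = Add(Pow(Add(Mul(3, -151), -23), -1), -2547) = Add(Pow(Add(-453, -23), -1), -2547) = Add(Pow(-476, -1), -2547) = Add(Rational(-1, 476), -2547) = Rational(-1212373, 476)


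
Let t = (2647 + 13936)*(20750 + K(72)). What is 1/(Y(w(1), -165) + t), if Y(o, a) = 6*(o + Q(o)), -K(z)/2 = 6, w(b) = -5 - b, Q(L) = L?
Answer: 1/343898182 ≈ 2.9078e-9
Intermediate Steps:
K(z) = -12 (K(z) = -2*6 = -12)
t = 343898254 (t = (2647 + 13936)*(20750 - 12) = 16583*20738 = 343898254)
Y(o, a) = 12*o (Y(o, a) = 6*(o + o) = 6*(2*o) = 12*o)
1/(Y(w(1), -165) + t) = 1/(12*(-5 - 1*1) + 343898254) = 1/(12*(-5 - 1) + 343898254) = 1/(12*(-6) + 343898254) = 1/(-72 + 343898254) = 1/343898182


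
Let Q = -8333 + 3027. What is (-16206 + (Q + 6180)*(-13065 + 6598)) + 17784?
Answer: -5650580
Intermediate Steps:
Q = -5306
(-16206 + (Q + 6180)*(-13065 + 6598)) + 17784 = (-16206 + (-5306 + 6180)*(-13065 + 6598)) + 17784 = (-16206 + 874*(-6467)) + 17784 = (-16206 - 5652158) + 17784 = -5668364 + 17784 = -5650580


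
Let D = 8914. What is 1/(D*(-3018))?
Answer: -1/26902452 ≈ -3.7171e-8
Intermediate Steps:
1/(D*(-3018)) = 1/(8914*(-3018)) = (1/8914)*(-1/3018) = -1/26902452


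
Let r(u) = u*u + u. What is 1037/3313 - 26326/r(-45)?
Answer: -42582389/3279870 ≈ -12.983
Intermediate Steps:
r(u) = u + u² (r(u) = u² + u = u + u²)
1037/3313 - 26326/r(-45) = 1037/3313 - 26326*(-1/(45*(1 - 45))) = 1037*(1/3313) - 26326/((-45*(-44))) = 1037/3313 - 26326/1980 = 1037/3313 - 26326*1/1980 = 1037/3313 - 13163/990 = -42582389/3279870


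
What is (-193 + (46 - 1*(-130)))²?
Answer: 289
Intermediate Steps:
(-193 + (46 - 1*(-130)))² = (-193 + (46 + 130))² = (-193 + 176)² = (-17)² = 289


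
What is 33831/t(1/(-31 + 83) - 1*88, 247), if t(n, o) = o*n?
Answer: -45108/28975 ≈ -1.5568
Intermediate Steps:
t(n, o) = n*o
33831/t(1/(-31 + 83) - 1*88, 247) = 33831/(((1/(-31 + 83) - 1*88)*247)) = 33831/(((1/52 - 88)*247)) = 33831/((-4575/52*247)) = 33831/(-86925/4) = 33831*(-4/86925) = -45108/28975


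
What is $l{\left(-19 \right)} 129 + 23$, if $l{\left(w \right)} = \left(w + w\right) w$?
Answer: $93161$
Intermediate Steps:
$l{\left(w \right)} = 2 w^{2}$ ($l{\left(w \right)} = 2 w w = 2 w^{2}$)
$l{\left(-19 \right)} 129 + 23 = 2 \left(-19\right)^{2} \cdot 129 + 23 = 2 \cdot 361 \cdot 129 + 23 = 722 \cdot 129 + 23 = 93138 + 23 = 93161$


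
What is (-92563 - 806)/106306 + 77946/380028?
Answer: -103017829/153027487 ≈ -0.67320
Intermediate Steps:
(-92563 - 806)/106306 + 77946/380028 = -93369*1/106306 + 77946*(1/380028) = -93369/106306 + 1181/5758 = -103017829/153027487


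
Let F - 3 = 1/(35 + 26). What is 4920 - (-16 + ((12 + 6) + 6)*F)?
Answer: 296680/61 ≈ 4863.6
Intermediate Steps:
F = 184/61 (F = 3 + 1/(35 + 26) = 3 + 1/61 = 184/61 ≈ 3.0164)
4920 - (-16 + ((12 + 6) + 6)*F) = 4920 - (-16 + ((12 + 6) + 6)*(184/61)) = 4920 - (-16 + (18 + 6)*(184/61)) = 4920 - (-16 + 24*(184/61)) = 4920 - (-16 + 4416/61) = 4920 - 1*3440/61 = 4920 - 3440/61 = 296680/61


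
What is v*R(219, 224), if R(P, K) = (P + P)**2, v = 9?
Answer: 1726596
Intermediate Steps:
R(P, K) = 4*P**2 (R(P, K) = (2*P)**2 = 4*P**2)
v*R(219, 224) = 9*(4*219**2) = 9*(4*47961) = 9*191844 = 1726596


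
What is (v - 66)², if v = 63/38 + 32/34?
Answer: 1677475849/417316 ≈ 4019.7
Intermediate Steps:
v = 1679/646 (v = 63*(1/38) + 32*(1/34) = 63/38 + 16/17 = 1679/646 ≈ 2.5991)
(v - 66)² = (1679/646 - 66)² = (-40957/646)² = 1677475849/417316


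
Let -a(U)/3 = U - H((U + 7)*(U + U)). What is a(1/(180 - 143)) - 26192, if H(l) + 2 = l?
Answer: -35863613/1369 ≈ -26197.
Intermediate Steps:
H(l) = -2 + l
a(U) = -6 - 3*U + 6*U*(7 + U) (a(U) = -3*(U - (-2 + (U + 7)*(U + U))) = -3*(U - (-2 + (7 + U)*(2*U))) = -3*(U - (-2 + 2*U*(7 + U))) = -3*(U + (2 - 2*U*(7 + U))) = -3*(2 + U - 2*U*(7 + U)) = -6 - 3*U + 6*U*(7 + U))
a(1/(180 - 143)) - 26192 = (-6 + 6*(1/(180 - 143))**2 + 39/(180 - 143)) - 26192 = (-6 + 6*(1/37)**2 + 39/37) - 26192 = (-6 + 6*(1/37)**2 + 39*(1/37)) - 26192 = (-6 + 6*(1/1369) + 39/37) - 26192 = (-6 + 6/1369 + 39/37) - 26192 = -6765/1369 - 26192 = -35863613/1369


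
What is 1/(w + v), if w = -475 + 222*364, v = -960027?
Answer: -1/879694 ≈ -1.1368e-6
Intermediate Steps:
w = 80333 (w = -475 + 80808 = 80333)
1/(w + v) = 1/(80333 - 960027) = 1/(-879694) = -1/879694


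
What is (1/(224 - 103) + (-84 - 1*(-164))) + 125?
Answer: 24806/121 ≈ 205.01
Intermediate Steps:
(1/(224 - 103) + (-84 - 1*(-164))) + 125 = (1/121 + (-84 + 164)) + 125 = (1/121 + 80) + 125 = 9681/121 + 125 = 24806/121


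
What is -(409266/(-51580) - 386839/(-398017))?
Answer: 71470834951/10264858430 ≈ 6.9627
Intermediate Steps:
-(409266/(-51580) - 386839/(-398017)) = -(409266*(-1/51580) - 386839*(-1/398017)) = -(-204633/25790 + 386839/398017) = -1*(-71470834951/10264858430) = 71470834951/10264858430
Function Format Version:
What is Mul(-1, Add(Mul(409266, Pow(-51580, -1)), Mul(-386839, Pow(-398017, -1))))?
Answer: Rational(71470834951, 10264858430) ≈ 6.9627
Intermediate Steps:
Mul(-1, Add(Mul(409266, Pow(-51580, -1)), Mul(-386839, Pow(-398017, -1)))) = Mul(-1, Add(Mul(409266, Rational(-1, 51580)), Mul(-386839, Rational(-1, 398017)))) = Mul(-1, Add(Rational(-204633, 25790), Rational(386839, 398017))) = Mul(-1, Rational(-71470834951, 10264858430)) = Rational(71470834951, 10264858430)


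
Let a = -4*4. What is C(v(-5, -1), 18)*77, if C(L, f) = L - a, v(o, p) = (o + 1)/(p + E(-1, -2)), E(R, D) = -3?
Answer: 1309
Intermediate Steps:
a = -16
v(o, p) = (1 + o)/(-3 + p) (v(o, p) = (o + 1)/(p - 3) = (1 + o)/(-3 + p))
C(L, f) = 16 + L (C(L, f) = L - 1*(-16) = L + 16 = 16 + L)
C(v(-5, -1), 18)*77 = (16 + (1 - 5)/(-3 - 1))*77 = (16 - 4/(-4))*77 = (16 - ¼*(-4))*77 = (16 + 1)*77 = 17*77 = 1309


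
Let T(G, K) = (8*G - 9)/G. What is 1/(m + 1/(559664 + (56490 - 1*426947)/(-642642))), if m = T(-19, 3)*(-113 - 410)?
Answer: -6833615292155/30284784642807037 ≈ -0.00022565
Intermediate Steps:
T(G, K) = (-9 + 8*G)/G
m = -84203/19 (m = (8 - 9/(-19))*(-113 - 410) = (8 - 9*(-1/19))*(-523) = (8 + 9/19)*(-523) = (161/19)*(-523) = -84203/19 ≈ -4431.7)
1/(m + 1/(559664 + (56490 - 1*426947)/(-642642))) = 1/(-84203/19 + 1/(559664 + (56490 - 1*426947)/(-642642))) = 1/(-84203/19 + 1/(559664 + (56490 - 426947)*(-1/642642))) = 1/(-84203/19 + 1/(559664 - 370457*(-1/642642))) = 1/(-84203/19 + 1/(559664 + 370457/642642)) = 1/(-84203/19 + 1/(359663962745/642642)) = 1/(-84203/19 + 642642/359663962745) = 1/(-30284784642807037/6833615292155) = -6833615292155/30284784642807037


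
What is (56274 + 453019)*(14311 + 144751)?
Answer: 81009163166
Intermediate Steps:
(56274 + 453019)*(14311 + 144751) = 509293*159062 = 81009163166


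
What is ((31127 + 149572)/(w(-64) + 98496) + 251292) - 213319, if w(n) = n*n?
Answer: 3895906715/102592 ≈ 37975.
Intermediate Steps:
w(n) = n²
((31127 + 149572)/(w(-64) + 98496) + 251292) - 213319 = ((31127 + 149572)/((-64)² + 98496) + 251292) - 213319 = (180699/(4096 + 98496) + 251292) - 213319 = (180699/102592 + 251292) - 213319 = 25780729563/102592 - 213319 = 3895906715/102592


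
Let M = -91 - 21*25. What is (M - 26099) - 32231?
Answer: -58946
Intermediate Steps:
M = -616 (M = -91 - 525 = -616)
(M - 26099) - 32231 = (-616 - 26099) - 32231 = -26715 - 32231 = -58946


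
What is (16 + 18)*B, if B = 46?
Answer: 1564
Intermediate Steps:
(16 + 18)*B = (16 + 18)*46 = 34*46 = 1564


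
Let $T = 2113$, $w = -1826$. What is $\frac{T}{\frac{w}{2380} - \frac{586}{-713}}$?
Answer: $\frac{1792817110}{46371} \approx 38662.0$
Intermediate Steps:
$\frac{T}{\frac{w}{2380} - \frac{586}{-713}} = \frac{2113}{- \frac{1826}{2380} - \frac{586}{-713}} = \frac{2113}{\left(-1826\right) \frac{1}{2380} - - \frac{586}{713}} = \frac{2113}{- \frac{913}{1190} + \frac{586}{713}} = \frac{2113}{\frac{46371}{848470}} = 2113 \cdot \frac{848470}{46371} = \frac{1792817110}{46371}$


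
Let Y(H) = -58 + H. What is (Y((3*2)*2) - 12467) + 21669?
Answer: 9156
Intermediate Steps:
(Y((3*2)*2) - 12467) + 21669 = ((-58 + (3*2)*2) - 12467) + 21669 = ((-58 + 6*2) - 12467) + 21669 = ((-58 + 12) - 12467) + 21669 = (-46 - 12467) + 21669 = -12513 + 21669 = 9156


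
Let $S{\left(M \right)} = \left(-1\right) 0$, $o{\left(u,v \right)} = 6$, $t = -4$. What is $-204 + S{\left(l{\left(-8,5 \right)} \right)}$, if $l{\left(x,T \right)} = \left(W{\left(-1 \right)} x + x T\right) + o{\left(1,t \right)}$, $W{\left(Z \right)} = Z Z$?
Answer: $-204$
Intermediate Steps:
$W{\left(Z \right)} = Z^{2}$
$l{\left(x,T \right)} = 6 + x + T x$ ($l{\left(x,T \right)} = \left(\left(-1\right)^{2} x + x T\right) + 6 = \left(1 x + T x\right) + 6 = \left(x + T x\right) + 6 = 6 + x + T x$)
$S{\left(M \right)} = 0$
$-204 + S{\left(l{\left(-8,5 \right)} \right)} = -204 + 0 = -204$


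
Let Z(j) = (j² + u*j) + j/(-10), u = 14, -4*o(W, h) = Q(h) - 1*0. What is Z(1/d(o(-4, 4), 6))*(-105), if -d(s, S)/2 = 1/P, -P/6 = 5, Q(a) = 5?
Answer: -91035/2 ≈ -45518.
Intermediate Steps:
P = -30 (P = -6*5 = -30)
o(W, h) = -5/4 (o(W, h) = -(5 - 1*0)/4 = -(5 + 0)/4 = -¼*5 = -5/4)
d(s, S) = 1/15 (d(s, S) = -2/(-30) = -2*(-1/30) = 1/15)
Z(j) = j² + 139*j/10 (Z(j) = (j² + 14*j) + j/(-10) = (j² + 14*j) + j*(-⅒) = (j² + 14*j) - j/10 = j² + 139*j/10)
Z(1/d(o(-4, 4), 6))*(-105) = ((139 + 10/(1/15))/(10*(1/15)))*(-105) = ((⅒)*15*(139 + 10*15))*(-105) = ((⅒)*15*(139 + 150))*(-105) = ((⅒)*15*289)*(-105) = (867/2)*(-105) = -91035/2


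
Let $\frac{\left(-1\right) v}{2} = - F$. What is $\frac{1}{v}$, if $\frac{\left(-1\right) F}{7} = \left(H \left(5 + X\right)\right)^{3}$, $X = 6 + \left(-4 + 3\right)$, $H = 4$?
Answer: $- \frac{1}{896000} \approx -1.1161 \cdot 10^{-6}$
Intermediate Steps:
$X = 5$ ($X = 6 - 1 = 5$)
$F = -448000$ ($F = - 7 \left(4 \left(5 + 5\right)\right)^{3} = - 7 \left(4 \cdot 10\right)^{3} = - 7 \cdot 40^{3} = \left(-7\right) 64000 = -448000$)
$v = -896000$ ($v = - 2 \left(\left(-1\right) \left(-448000\right)\right) = \left(-2\right) 448000 = -896000$)
$\frac{1}{v} = \frac{1}{-896000} = - \frac{1}{896000}$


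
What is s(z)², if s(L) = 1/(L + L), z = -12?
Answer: 1/576 ≈ 0.0017361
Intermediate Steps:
s(L) = 1/(2*L)
s(z)² = ((½)/(-12))² = ((½)*(-1/12))² = (-1/24)² = 1/576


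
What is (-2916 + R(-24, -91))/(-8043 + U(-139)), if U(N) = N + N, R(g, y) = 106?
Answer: 2810/8321 ≈ 0.33770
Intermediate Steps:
U(N) = 2*N
(-2916 + R(-24, -91))/(-8043 + U(-139)) = (-2916 + 106)/(-8043 + 2*(-139)) = -2810/(-8043 - 278) = -2810/(-8321) = -2810*(-1/8321) = 2810/8321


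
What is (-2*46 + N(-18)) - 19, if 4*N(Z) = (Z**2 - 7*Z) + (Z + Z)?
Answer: -15/2 ≈ -7.5000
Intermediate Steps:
N(Z) = -5*Z/4 + Z**2/4 (N(Z) = ((Z**2 - 7*Z) + (Z + Z))/4 = ((Z**2 - 7*Z) + 2*Z)/4 = (Z**2 - 5*Z)/4 = -5*Z/4 + Z**2/4)
(-2*46 + N(-18)) - 19 = (-2*46 + (1/4)*(-18)*(-5 - 18)) - 19 = (-92 + (1/4)*(-18)*(-23)) - 19 = (-92 + 207/2) - 19 = 23/2 - 19 = -15/2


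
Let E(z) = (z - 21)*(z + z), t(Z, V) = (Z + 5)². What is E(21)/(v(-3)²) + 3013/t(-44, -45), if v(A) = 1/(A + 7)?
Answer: 3013/1521 ≈ 1.9809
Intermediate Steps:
t(Z, V) = (5 + Z)²
E(z) = 2*z*(-21 + z) (E(z) = (-21 + z)*(2*z) = 2*z*(-21 + z))
v(A) = 1/(7 + A)
E(21)/(v(-3)²) + 3013/t(-44, -45) = (2*21*(-21 + 21))/((1/(7 - 3))²) + 3013/((5 - 44)²) = (2*21*0)/((1/4)²) + 3013/((-39)²) = 0/((¼)²) + 3013/1521 = 0/(1/16) + 3013*(1/1521) = 0*16 + 3013/1521 = 0 + 3013/1521 = 3013/1521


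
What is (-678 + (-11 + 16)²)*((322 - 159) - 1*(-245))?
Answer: -266424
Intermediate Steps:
(-678 + (-11 + 16)²)*((322 - 159) - 1*(-245)) = (-678 + 5²)*(163 + 245) = (-678 + 25)*408 = -653*408 = -266424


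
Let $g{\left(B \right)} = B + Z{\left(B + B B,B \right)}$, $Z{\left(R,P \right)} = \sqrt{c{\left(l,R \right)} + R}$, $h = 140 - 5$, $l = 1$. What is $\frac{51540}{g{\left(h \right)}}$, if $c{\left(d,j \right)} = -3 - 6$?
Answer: $- \frac{386550}{7} + \frac{8590 \sqrt{2039}}{7} \approx 190.56$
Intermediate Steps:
$c{\left(d,j \right)} = -9$ ($c{\left(d,j \right)} = -3 - 6 = -9$)
$h = 135$ ($h = 140 - 5 = 135$)
$Z{\left(R,P \right)} = \sqrt{-9 + R}$
$g{\left(B \right)} = B + \sqrt{-9 + B + B^{2}}$ ($g{\left(B \right)} = B + \sqrt{-9 + \left(B + B B\right)} = B + \sqrt{-9 + \left(B + B^{2}\right)} = B + \sqrt{-9 + B + B^{2}}$)
$\frac{51540}{g{\left(h \right)}} = \frac{51540}{135 + \sqrt{-9 + 135 \left(1 + 135\right)}} = \frac{51540}{135 + \sqrt{-9 + 135 \cdot 136}} = \frac{51540}{135 + \sqrt{-9 + 18360}} = \frac{51540}{135 + \sqrt{18351}} = \frac{51540}{135 + 3 \sqrt{2039}}$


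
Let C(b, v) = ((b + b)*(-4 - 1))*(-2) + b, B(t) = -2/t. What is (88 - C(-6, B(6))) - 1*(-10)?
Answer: 224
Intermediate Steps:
C(b, v) = 21*b (C(b, v) = ((2*b)*(-5))*(-2) + b = -10*b*(-2) + b = 20*b + b = 21*b)
(88 - C(-6, B(6))) - 1*(-10) = (88 - 21*(-6)) - 1*(-10) = (88 - 1*(-126)) + 10 = (88 + 126) + 10 = 214 + 10 = 224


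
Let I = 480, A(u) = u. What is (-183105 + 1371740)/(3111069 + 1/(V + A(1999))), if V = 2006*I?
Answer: 1146888950165/3001805145652 ≈ 0.38207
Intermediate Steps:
V = 962880 (V = 2006*480 = 962880)
(-183105 + 1371740)/(3111069 + 1/(V + A(1999))) = (-183105 + 1371740)/(3111069 + 1/(962880 + 1999)) = 1188635/(3111069 + 1/964879) = 1188635/(3001805145652/964879) = 1188635*(964879/3001805145652) = 1146888950165/3001805145652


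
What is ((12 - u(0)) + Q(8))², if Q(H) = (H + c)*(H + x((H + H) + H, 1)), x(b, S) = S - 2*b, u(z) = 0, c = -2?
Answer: 49284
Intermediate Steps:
Q(H) = (1 - 5*H)*(-2 + H) (Q(H) = (H - 2)*(H + (1 - 2*((H + H) + H))) = (-2 + H)*(H + (1 - 2*(2*H + H))) = (-2 + H)*(H + (1 - 6*H)) = (-2 + H)*(1 - 5*H) = (1 - 5*H)*(-2 + H))
((12 - u(0)) + Q(8))² = ((12 - 1*0) + (-2 - 5*8² + 11*8))² = ((12 + 0) + (-2 - 5*64 + 88))² = (12 + (-2 - 320 + 88))² = (12 - 234)² = (-222)² = 49284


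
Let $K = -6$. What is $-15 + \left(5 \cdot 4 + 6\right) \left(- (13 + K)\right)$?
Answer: $-197$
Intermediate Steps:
$-15 + \left(5 \cdot 4 + 6\right) \left(- (13 + K)\right) = -15 + \left(5 \cdot 4 + 6\right) \left(- (13 - 6)\right) = -15 + \left(20 + 6\right) \left(\left(-1\right) 7\right) = -15 + 26 \left(-7\right) = -15 - 182 = -197$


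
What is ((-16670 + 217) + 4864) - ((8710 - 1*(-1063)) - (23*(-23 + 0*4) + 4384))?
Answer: -17507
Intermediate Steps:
((-16670 + 217) + 4864) - ((8710 - 1*(-1063)) - (23*(-23 + 0*4) + 4384)) = (-16453 + 4864) - ((8710 + 1063) - (23*(-23 + 0) + 4384)) = -11589 - (9773 - (23*(-23) + 4384)) = -11589 - (9773 - (-529 + 4384)) = -11589 - (9773 - 1*3855) = -11589 - (9773 - 3855) = -11589 - 1*5918 = -11589 - 5918 = -17507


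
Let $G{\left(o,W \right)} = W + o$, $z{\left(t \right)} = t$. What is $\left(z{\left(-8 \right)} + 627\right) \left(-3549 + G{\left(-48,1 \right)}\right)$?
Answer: $-2225924$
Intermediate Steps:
$\left(z{\left(-8 \right)} + 627\right) \left(-3549 + G{\left(-48,1 \right)}\right) = \left(-8 + 627\right) \left(-3549 + \left(1 - 48\right)\right) = 619 \left(-3549 - 47\right) = 619 \left(-3596\right) = -2225924$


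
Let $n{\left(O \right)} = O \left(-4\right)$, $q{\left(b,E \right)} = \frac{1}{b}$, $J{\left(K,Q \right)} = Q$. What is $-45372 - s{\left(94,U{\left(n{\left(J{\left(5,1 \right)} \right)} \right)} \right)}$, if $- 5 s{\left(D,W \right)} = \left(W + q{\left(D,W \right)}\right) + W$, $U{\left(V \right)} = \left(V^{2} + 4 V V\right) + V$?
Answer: $- \frac{21310551}{470} \approx -45342.0$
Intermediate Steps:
$n{\left(O \right)} = - 4 O$
$U{\left(V \right)} = V + 5 V^{2}$ ($U{\left(V \right)} = \left(V^{2} + 4 V^{2}\right) + V = 5 V^{2} + V = V + 5 V^{2}$)
$s{\left(D,W \right)} = - \frac{2 W}{5} - \frac{1}{5 D}$ ($s{\left(D,W \right)} = - \frac{\left(W + \frac{1}{D}\right) + W}{5} = - \frac{\frac{1}{D} + 2 W}{5} = - \frac{2 W}{5} - \frac{1}{5 D}$)
$-45372 - s{\left(94,U{\left(n{\left(J{\left(5,1 \right)} \right)} \right)} \right)} = -45372 - \frac{-1 - 188 \left(-4\right) 1 \left(1 + 5 \left(\left(-4\right) 1\right)\right)}{5 \cdot 94} = -45372 - \frac{1}{5} \cdot \frac{1}{94} \left(-1 - 188 \left(- 4 \left(1 + 5 \left(-4\right)\right)\right)\right) = -45372 - \frac{1}{5} \cdot \frac{1}{94} \left(-1 - 188 \left(- 4 \left(1 - 20\right)\right)\right) = -45372 - \frac{1}{5} \cdot \frac{1}{94} \left(-1 - 188 \left(\left(-4\right) \left(-19\right)\right)\right) = -45372 - \frac{1}{5} \cdot \frac{1}{94} \left(-1 - 188 \cdot 76\right) = -45372 - \frac{1}{5} \cdot \frac{1}{94} \left(-1 - 14288\right) = -45372 - \frac{1}{5} \cdot \frac{1}{94} \left(-14289\right) = -45372 - - \frac{14289}{470} = -45372 + \frac{14289}{470} = - \frac{21310551}{470}$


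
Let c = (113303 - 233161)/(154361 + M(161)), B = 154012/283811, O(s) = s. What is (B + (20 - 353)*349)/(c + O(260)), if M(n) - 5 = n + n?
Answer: -2551076518162400/5690271766421 ≈ -448.32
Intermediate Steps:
B = 154012/283811 (B = 154012*(1/283811) = 154012/283811 ≈ 0.54266)
M(n) = 5 + 2*n (M(n) = 5 + (n + n) = 5 + 2*n)
c = -59929/77344 (c = (113303 - 233161)/(154361 + (5 + 2*161)) = -119858/(154361 + (5 + 322)) = -119858/(154361 + 327) = -119858/154688 = -119858*1/154688 = -59929/77344 ≈ -0.77484)
(B + (20 - 353)*349)/(c + O(260)) = (154012/283811 + (20 - 353)*349)/(-59929/77344 + 260) = (154012/283811 - 333*349)/(20049511/77344) = (154012/283811 - 116217)*(77344/20049511) = -32983508975/283811*77344/20049511 = -2551076518162400/5690271766421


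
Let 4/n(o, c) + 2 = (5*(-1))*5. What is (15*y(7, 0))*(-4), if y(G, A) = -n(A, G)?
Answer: -80/9 ≈ -8.8889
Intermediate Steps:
n(o, c) = -4/27 (n(o, c) = 4/(-2 + (5*(-1))*5) = 4/(-2 - 5*5) = 4/(-2 - 25) = 4/(-27) = 4*(-1/27) = -4/27)
y(G, A) = 4/27 (y(G, A) = -1*(-4/27) = 4/27)
(15*y(7, 0))*(-4) = (15*(4/27))*(-4) = (20/9)*(-4) = -80/9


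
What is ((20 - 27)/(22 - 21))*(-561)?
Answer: 3927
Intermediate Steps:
((20 - 27)/(22 - 21))*(-561) = -7/1*(-561) = -7*1*(-561) = -7*(-561) = 3927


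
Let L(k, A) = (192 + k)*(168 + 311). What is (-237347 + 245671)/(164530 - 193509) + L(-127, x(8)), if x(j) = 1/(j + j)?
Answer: 902252841/28979 ≈ 31135.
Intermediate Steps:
x(j) = 1/(2*j)
L(k, A) = 91968 + 479*k (L(k, A) = (192 + k)*479 = 91968 + 479*k)
(-237347 + 245671)/(164530 - 193509) + L(-127, x(8)) = (-237347 + 245671)/(164530 - 193509) + (91968 + 479*(-127)) = 8324/(-28979) + (91968 - 60833) = 8324*(-1/28979) + 31135 = -8324/28979 + 31135 = 902252841/28979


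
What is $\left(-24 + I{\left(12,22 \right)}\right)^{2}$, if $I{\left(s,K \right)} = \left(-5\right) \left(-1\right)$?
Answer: $361$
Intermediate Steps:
$I{\left(s,K \right)} = 5$
$\left(-24 + I{\left(12,22 \right)}\right)^{2} = \left(-24 + 5\right)^{2} = \left(-19\right)^{2} = 361$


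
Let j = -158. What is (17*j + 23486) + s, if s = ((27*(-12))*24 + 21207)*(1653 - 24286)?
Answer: -303963023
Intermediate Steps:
s = -303983823 (s = (-324*24 + 21207)*(-22633) = (-7776 + 21207)*(-22633) = 13431*(-22633) = -303983823)
(17*j + 23486) + s = (17*(-158) + 23486) - 303983823 = (-2686 + 23486) - 303983823 = 20800 - 303983823 = -303963023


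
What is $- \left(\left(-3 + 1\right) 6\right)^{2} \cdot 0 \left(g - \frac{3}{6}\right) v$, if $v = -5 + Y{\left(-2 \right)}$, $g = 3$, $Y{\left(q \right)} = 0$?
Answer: $0$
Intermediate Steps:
$v = -5$ ($v = -5 + 0 = -5$)
$- \left(\left(-3 + 1\right) 6\right)^{2} \cdot 0 \left(g - \frac{3}{6}\right) v = - \left(\left(-3 + 1\right) 6\right)^{2} \cdot 0 \left(3 - \frac{3}{6}\right) \left(-5\right) = - \left(\left(-2\right) 6\right)^{2} \cdot 0 \left(3 - \frac{1}{2}\right) \left(-5\right) = - \left(-12\right)^{2} \cdot 0 \left(3 - \frac{1}{2}\right) \left(-5\right) = \left(-1\right) 144 \cdot 0 \cdot \frac{5}{2} \left(-5\right) = \left(-144\right) 0 \left(-5\right) = 0 \left(-5\right) = 0$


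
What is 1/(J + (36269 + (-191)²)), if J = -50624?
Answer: 1/22126 ≈ 4.5196e-5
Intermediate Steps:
1/(J + (36269 + (-191)²)) = 1/(-50624 + (36269 + (-191)²)) = 1/(-50624 + (36269 + 36481)) = 1/(-50624 + 72750) = 1/22126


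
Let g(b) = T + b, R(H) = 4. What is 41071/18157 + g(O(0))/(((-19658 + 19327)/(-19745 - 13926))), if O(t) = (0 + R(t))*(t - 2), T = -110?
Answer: -1076528335/89701 ≈ -12001.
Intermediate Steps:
O(t) = -8 + 4*t (O(t) = (0 + 4)*(t - 2) = 4*(-2 + t) = -8 + 4*t)
g(b) = -110 + b
41071/18157 + g(O(0))/(((-19658 + 19327)/(-19745 - 13926))) = 41071/18157 + (-110 + (-8 + 4*0))/(((-19658 + 19327)/(-19745 - 13926))) = 41071*(1/18157) + (-110 + (-8 + 0))/((-331/(-33671))) = 613/271 + (-110 - 8)/((-331*(-1/33671))) = 613/271 - 118/331/33671 = 613/271 - 118*33671/331 = 613/271 - 3973178/331 = -1076528335/89701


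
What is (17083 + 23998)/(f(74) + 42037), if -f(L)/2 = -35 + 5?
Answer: 41081/42097 ≈ 0.97587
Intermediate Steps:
f(L) = 60 (f(L) = -2*(-35 + 5) = -2*(-30) = 60)
(17083 + 23998)/(f(74) + 42037) = (17083 + 23998)/(60 + 42037) = 41081/42097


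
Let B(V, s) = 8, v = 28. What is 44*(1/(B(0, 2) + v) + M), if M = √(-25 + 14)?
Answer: 11/9 + 44*I*√11 ≈ 1.2222 + 145.93*I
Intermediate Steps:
M = I*√11 (M = √(-11) = I*√11 ≈ 3.3166*I)
44*(1/(B(0, 2) + v) + M) = 44*(1/(8 + 28) + I*√11) = 44*(1/36 + I*√11) = 11/9 + 44*I*√11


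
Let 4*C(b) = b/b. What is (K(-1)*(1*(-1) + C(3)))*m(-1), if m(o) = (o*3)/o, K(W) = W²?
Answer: -9/4 ≈ -2.2500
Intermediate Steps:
C(b) = ¼ (C(b) = (b/b)/4 = (¼)*1 = ¼)
m(o) = 3 (m(o) = (3*o)/o = 3)
(K(-1)*(1*(-1) + C(3)))*m(-1) = ((-1)²*(1*(-1) + ¼))*3 = (1*(-1 + ¼))*3 = (1*(-¾))*3 = -¾*3 = -9/4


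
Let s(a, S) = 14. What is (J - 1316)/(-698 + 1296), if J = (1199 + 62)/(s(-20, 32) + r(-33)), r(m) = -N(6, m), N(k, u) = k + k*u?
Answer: -269835/123188 ≈ -2.1904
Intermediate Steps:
r(m) = -6 - 6*m (r(m) = -6*(1 + m) = -(6 + 6*m) = -6 - 6*m)
J = 1261/206 (J = (1199 + 62)/(14 + (-6 - 6*(-33))) = 1261/(14 + (-6 + 198)) = 1261/(14 + 192) = 1261/206 ≈ 6.1214)
(J - 1316)/(-698 + 1296) = (1261/206 - 1316)/(-698 + 1296) = -269835/206/598 = -269835/206*1/598 = -269835/123188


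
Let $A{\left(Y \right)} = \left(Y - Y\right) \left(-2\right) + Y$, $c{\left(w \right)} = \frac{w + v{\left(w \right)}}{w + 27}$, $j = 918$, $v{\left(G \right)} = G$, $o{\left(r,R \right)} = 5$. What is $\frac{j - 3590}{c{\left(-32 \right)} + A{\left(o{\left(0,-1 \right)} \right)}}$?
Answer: $- \frac{13360}{89} \approx -150.11$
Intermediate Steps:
$c{\left(w \right)} = \frac{2 w}{27 + w}$ ($c{\left(w \right)} = \frac{w + w}{w + 27} = \frac{2 w}{27 + w}$)
$A{\left(Y \right)} = Y$ ($A{\left(Y \right)} = 0 \left(-2\right) + Y = 0 + Y = Y$)
$\frac{j - 3590}{c{\left(-32 \right)} + A{\left(o{\left(0,-1 \right)} \right)}} = \frac{918 - 3590}{2 \left(-32\right) \frac{1}{27 - 32} + 5} = - \frac{2672}{2 \left(-32\right) \frac{1}{-5} + 5} = - \frac{2672}{2 \left(-32\right) \left(- \frac{1}{5}\right) + 5} = - \frac{2672}{\frac{64}{5} + 5} = - \frac{2672}{\frac{89}{5}} = \left(-2672\right) \frac{5}{89} = - \frac{13360}{89}$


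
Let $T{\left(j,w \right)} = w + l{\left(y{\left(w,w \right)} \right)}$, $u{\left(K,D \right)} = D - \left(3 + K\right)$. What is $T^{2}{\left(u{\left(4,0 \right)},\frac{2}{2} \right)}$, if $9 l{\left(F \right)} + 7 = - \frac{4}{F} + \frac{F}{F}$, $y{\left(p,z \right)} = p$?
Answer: $\frac{1}{81} \approx 0.012346$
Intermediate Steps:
$l{\left(F \right)} = - \frac{2}{3} - \frac{4}{9 F}$ ($l{\left(F \right)} = - \frac{7}{9} + \frac{- \frac{4}{F} + \frac{F}{F}}{9} = - \frac{7}{9} + \frac{- \frac{4}{F} + 1}{9} = - \frac{7}{9} + \frac{1 - \frac{4}{F}}{9} = - \frac{7}{9} + \left(\frac{1}{9} - \frac{4}{9 F}\right) = - \frac{2}{3} - \frac{4}{9 F}$)
$u{\left(K,D \right)} = -3 + D - K$
$T{\left(j,w \right)} = w + \frac{2 \left(-2 - 3 w\right)}{9 w}$
$T^{2}{\left(u{\left(4,0 \right)},\frac{2}{2} \right)} = \left(- \frac{2}{3} + \frac{2}{2} - \frac{4}{9 \cdot \frac{2}{2}}\right)^{2} = \left(- \frac{2}{3} + 2 \cdot \frac{1}{2} - \frac{4}{9 \cdot 2 \cdot \frac{1}{2}}\right)^{2} = \left(- \frac{2}{3} + 1 - \frac{4}{9 \cdot 1}\right)^{2} = \left(- \frac{2}{3} + 1 - \frac{4}{9}\right)^{2} = \left(- \frac{1}{9}\right)^{2} = \frac{1}{81}$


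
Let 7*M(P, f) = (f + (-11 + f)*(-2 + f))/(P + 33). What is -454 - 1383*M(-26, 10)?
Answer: -25012/49 ≈ -510.45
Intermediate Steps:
M(P, f) = (f + (-11 + f)*(-2 + f))/(7*(33 + P)) (M(P, f) = ((f + (-11 + f)*(-2 + f))/(P + 33))/7 = ((f + (-11 + f)*(-2 + f))/(33 + P))/7 = (f + (-11 + f)*(-2 + f))/(7*(33 + P)))
-454 - 1383*M(-26, 10) = -454 - 1383*(22 + 10² - 12*10)/(7*(33 - 26)) = -454 - 1383*(22 + 100 - 120)/(7*7) = -454 - 1383*2/(7*7) = -454 - 1383*2/49 = -454 - 2766/49 = -25012/49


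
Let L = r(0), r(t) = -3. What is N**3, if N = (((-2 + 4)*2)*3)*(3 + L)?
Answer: 0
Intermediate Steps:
L = -3
N = 0 (N = (((-2 + 4)*2)*3)*(3 - 3) = ((2*2)*3)*0 = (4*3)*0 = 12*0 = 0)
N**3 = 0**3 = 0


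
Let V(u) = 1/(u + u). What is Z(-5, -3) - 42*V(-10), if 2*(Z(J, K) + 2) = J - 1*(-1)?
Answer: -19/10 ≈ -1.9000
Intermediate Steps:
Z(J, K) = -3/2 + J/2 (Z(J, K) = -2 + (J - 1*(-1))/2 = -2 + (J + 1)/2 = -2 + (1 + J)/2 = -2 + (½ + J/2) = -3/2 + J/2)
V(u) = 1/(2*u)
Z(-5, -3) - 42*V(-10) = (-3/2 + (½)*(-5)) - 21/(-10) = (-3/2 - 5/2) - 21*(-1)/10 = -4 - 42*(-1/20) = -4 + 21/10 = -19/10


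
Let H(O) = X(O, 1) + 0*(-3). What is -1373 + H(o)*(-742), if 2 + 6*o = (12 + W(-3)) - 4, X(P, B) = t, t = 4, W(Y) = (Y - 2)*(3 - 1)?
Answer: -4341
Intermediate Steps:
W(Y) = -4 + 2*Y (W(Y) = (-2 + Y)*2 = -4 + 2*Y)
X(P, B) = 4
o = -2/3 (o = -1/3 + ((12 + (-4 + 2*(-3))) - 4)/6 = -1/3 + ((12 + (-4 - 6)) - 4)/6 = -1/3 + ((12 - 10) - 4)/6 = -1/3 + (2 - 4)/6 = -1/3 + (1/6)*(-2) = -1/3 - 1/3 = -2/3 ≈ -0.66667)
H(O) = 4 (H(O) = 4 + 0*(-3) = 4 + 0 = 4)
-1373 + H(o)*(-742) = -1373 + 4*(-742) = -1373 - 2968 = -4341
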